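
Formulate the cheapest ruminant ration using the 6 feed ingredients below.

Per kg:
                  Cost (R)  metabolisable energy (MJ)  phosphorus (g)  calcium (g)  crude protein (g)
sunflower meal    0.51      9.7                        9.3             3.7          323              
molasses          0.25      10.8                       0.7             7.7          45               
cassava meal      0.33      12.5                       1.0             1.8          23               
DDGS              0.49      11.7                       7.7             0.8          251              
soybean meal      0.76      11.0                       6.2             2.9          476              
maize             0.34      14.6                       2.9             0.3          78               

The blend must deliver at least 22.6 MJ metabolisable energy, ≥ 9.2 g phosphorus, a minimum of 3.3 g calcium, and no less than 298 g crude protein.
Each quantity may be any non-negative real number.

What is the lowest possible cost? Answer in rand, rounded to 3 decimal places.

Let x1 = kg of sunflower meal, x2 = kg of molasses, x3 = kg of cassava meal, x4 = kg of DDGS, x5 = kg of soybean meal, x6 = kg of maize.
Minimise 0.51x1 + 0.25x2 + 0.33x3 + 0.49x4 + 0.76x5 + 0.34x6 with:
  9.7x1 + 10.8x2 + 12.5x3 + 11.7x4 + 11x5 + 14.6x6 ≥ 22.6   (metabolisable energy)
  9.3x1 + 0.7x2 + 1x3 + 7.7x4 + 6.2x5 + 2.9x6 ≥ 9.2   (phosphorus)
  3.7x1 + 7.7x2 + 1.8x3 + 0.8x4 + 2.9x5 + 0.3x6 ≥ 3.3   (calcium)
  323x1 + 45x2 + 23x3 + 251x4 + 476x5 + 78x6 ≥ 298   (crude protein)
  x1, x2, x3, x4, x5, x6 ≥ 0.
The cheapest feasible vertex uses only sunflower meal, molasses, maize; cassava meal, DDGS, soybean meal are not used. Binding constraints: metabolisable energy, calcium, crude protein.
That vertex is x1 = 0.657, x2 = 0.07162, x6 = 1.058.
Hence cost = 0.51·0.657 + 0.25·0.07162 + 0.34·1.058 = R0.71270.

R0.713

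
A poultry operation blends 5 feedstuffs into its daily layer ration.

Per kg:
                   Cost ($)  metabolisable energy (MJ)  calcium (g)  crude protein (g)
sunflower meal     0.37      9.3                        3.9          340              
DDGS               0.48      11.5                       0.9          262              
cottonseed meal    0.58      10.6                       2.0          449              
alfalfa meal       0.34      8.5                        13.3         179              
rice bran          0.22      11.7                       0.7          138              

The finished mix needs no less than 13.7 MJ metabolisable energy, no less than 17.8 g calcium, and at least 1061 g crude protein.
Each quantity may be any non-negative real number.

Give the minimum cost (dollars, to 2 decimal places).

Let x1 = kg of sunflower meal, x2 = kg of DDGS, x3 = kg of cottonseed meal, x4 = kg of alfalfa meal, x5 = kg of rice bran.
Minimize 0.37x1 + 0.48x2 + 0.58x3 + 0.34x4 + 0.22x5 with:
  9.3x1 + 11.5x2 + 10.6x3 + 8.5x4 + 11.7x5 ≥ 13.7   (metabolisable energy)
  3.9x1 + 0.9x2 + 2x3 + 13.3x4 + 0.7x5 ≥ 17.8   (calcium)
  340x1 + 262x2 + 449x3 + 179x4 + 138x5 ≥ 1061   (crude protein)
  x1, x2, x3, x4, x5 ≥ 0.
The minimum-cost mix takes nothing from DDGS, cottonseed meal, rice bran — only sunflower meal, alfalfa meal. Binding constraints: calcium and crude protein.
So sunflower meal = 2.857 kg, alfalfa meal = 0.5006 kg.
Total cost: 0.37·2.857 + 0.34·0.5006 = 1.2273.

$1.23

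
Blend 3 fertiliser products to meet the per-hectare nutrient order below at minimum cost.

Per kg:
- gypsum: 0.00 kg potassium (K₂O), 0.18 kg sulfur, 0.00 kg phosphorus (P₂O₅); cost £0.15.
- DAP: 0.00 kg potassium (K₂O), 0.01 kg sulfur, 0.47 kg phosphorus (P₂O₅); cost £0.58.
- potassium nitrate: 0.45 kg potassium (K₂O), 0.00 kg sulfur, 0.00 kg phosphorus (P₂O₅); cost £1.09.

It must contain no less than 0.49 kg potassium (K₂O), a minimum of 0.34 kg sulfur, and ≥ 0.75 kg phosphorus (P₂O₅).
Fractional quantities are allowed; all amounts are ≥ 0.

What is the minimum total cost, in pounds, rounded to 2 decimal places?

£2.38

Treat it as an LP. Let x1 = kg of gypsum, x2 = kg of DAP, x3 = kg of potassium nitrate.
Minimize 0.15x1 + 0.58x2 + 1.09x3 with:
  0.45x3 ≥ 0.49   (potassium (K₂O))
  0.18x1 + 0.01x2 ≥ 0.34   (sulfur)
  0.47x2 ≥ 0.75   (phosphorus (P₂O₅))
  x1, x2, x3 ≥ 0.
All 3 inputs are positive at the optimum. The potassium (K₂O), sulfur, phosphorus (P₂O₅) requirements are met with equality.
So gypsum = 1.8 kg, DAP = 1.596 kg, potassium nitrate = 1.089 kg.
Total cost: 0.15·1.8 + 0.58·1.596 + 1.09·1.089 = 2.3827.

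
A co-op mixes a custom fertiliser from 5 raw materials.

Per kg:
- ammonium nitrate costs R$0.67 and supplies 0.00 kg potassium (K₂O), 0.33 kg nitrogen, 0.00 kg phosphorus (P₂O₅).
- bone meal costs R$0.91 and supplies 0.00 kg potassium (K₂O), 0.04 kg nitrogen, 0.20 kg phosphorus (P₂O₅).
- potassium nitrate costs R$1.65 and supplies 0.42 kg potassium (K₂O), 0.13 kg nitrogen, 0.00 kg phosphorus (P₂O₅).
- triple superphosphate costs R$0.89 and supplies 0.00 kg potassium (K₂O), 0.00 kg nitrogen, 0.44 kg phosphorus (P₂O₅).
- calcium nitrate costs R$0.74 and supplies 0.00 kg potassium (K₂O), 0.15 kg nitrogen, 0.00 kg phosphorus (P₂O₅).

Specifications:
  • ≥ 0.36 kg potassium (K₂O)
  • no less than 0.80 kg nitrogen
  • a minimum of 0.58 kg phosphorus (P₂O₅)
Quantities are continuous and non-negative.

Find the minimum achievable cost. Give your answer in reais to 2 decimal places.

R$3.99

Treat it as an LP. Let x1 = kg of ammonium nitrate, x2 = kg of bone meal, x3 = kg of potassium nitrate, x4 = kg of triple superphosphate, x5 = kg of calcium nitrate.
min 0.67x1 + 0.91x2 + 1.65x3 + 0.89x4 + 0.74x5 with:
  0.42x3 ≥ 0.36   (potassium (K₂O))
  0.33x1 + 0.04x2 + 0.13x3 + 0.15x5 ≥ 0.8   (nitrogen)
  0.2x2 + 0.44x4 ≥ 0.58   (phosphorus (P₂O₅))
  x1, x2, x3, x4, x5 ≥ 0.
The cheapest feasible vertex uses only ammonium nitrate, potassium nitrate, triple superphosphate; bone meal, calcium nitrate are not used. Binding constraints: potassium (K₂O), nitrogen, phosphorus (P₂O₅).
Solving gives x1 = 2.087, x3 = 0.8571, x4 = 1.318.
Objective = 0.67·2.087 + 1.65·0.8571 + 0.89·1.318 = 3.9855.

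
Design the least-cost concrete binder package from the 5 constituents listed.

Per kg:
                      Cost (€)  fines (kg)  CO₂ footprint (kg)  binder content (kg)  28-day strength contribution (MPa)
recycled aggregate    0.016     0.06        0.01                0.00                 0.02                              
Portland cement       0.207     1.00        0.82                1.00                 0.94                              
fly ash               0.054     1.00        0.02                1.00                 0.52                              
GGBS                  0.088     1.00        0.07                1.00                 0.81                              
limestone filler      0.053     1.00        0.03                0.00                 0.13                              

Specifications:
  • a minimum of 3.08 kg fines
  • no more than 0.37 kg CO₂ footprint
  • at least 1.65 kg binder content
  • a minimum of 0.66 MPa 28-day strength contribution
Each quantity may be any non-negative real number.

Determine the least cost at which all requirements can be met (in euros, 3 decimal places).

€0.165

Let x1 = kg of recycled aggregate, x2 = kg of Portland cement, x3 = kg of fly ash, x4 = kg of GGBS, x5 = kg of limestone filler.
Minimize 0.016x1 + 0.207x2 + 0.054x3 + 0.088x4 + 0.053x5 with:
  0.06x1 + 1x2 + 1x3 + 1x4 + 1x5 ≥ 3.08   (fines)
  0.01x1 + 0.82x2 + 0.02x3 + 0.07x4 + 0.03x5 ≤ 0.37   (CO₂ footprint)
  1x2 + 1x3 + 1x4 ≥ 1.65   (binder content)
  0.02x1 + 0.94x2 + 0.52x3 + 0.81x4 + 0.13x5 ≥ 0.66   (28-day strength contribution)
  x1, x2, x3, x4, x5 ≥ 0.
The cheapest feasible vertex uses only fly ash, limestone filler; recycled aggregate, Portland cement, GGBS are not used. Binding constraints: fines and binder content.
Optimal quantities: fly ash = 1.65 kg, limestone filler = 1.43 kg.
Cost = 0.054·1.65 + 0.053·1.43 = 0.16489.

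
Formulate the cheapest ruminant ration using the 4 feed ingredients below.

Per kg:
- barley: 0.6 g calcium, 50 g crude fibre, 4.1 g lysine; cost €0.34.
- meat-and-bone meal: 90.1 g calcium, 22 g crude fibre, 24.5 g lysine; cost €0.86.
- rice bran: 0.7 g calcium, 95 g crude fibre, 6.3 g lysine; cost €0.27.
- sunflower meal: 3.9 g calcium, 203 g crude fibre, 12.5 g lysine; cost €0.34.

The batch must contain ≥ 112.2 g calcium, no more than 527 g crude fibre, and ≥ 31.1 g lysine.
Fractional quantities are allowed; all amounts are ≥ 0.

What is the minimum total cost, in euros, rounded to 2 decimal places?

€1.09

Let x1 = kg of barley, x2 = kg of meat-and-bone meal, x3 = kg of rice bran, x4 = kg of sunflower meal.
Minimise 0.34x1 + 0.86x2 + 0.27x3 + 0.34x4 s.t.:
  0.6x1 + 90.1x2 + 0.7x3 + 3.9x4 ≥ 112.2   (calcium)
  50x1 + 22x2 + 95x3 + 203x4 ≤ 527   (crude fibre)
  4.1x1 + 24.5x2 + 6.3x3 + 12.5x4 ≥ 31.1   (lysine)
  x1, x2, x3, x4 ≥ 0.
The minimum-cost mix takes nothing from barley, rice bran — only meat-and-bone meal, sunflower meal. Binding constraints: calcium and lysine.
So meat-and-bone meal = 1.243 kg, sunflower meal = 0.05163 kg.
Objective = 0.86·1.243 + 0.34·0.05163 = 1.0865.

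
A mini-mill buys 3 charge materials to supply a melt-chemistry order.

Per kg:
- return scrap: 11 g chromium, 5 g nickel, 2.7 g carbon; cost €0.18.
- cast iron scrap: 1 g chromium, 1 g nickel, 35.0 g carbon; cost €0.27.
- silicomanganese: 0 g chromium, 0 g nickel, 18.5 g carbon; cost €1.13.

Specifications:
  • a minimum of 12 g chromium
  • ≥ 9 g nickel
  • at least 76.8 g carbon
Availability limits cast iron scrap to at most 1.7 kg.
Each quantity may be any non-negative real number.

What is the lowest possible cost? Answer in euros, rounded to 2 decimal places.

Treat it as an LP. Let x1 = kg of return scrap, x2 = kg of cast iron scrap, x3 = kg of silicomanganese.
Minimize 0.18x1 + 0.27x2 + 1.13x3 with:
  11x1 + 1x2 ≥ 12   (chromium)
  5x1 + 1x2 ≥ 9   (nickel)
  2.7x1 + 35x2 + 18.5x3 ≥ 76.8   (carbon)
  x2 ≤ 1.7
  x1, x2, x3 ≥ 0.
All 3 inputs are positive at the optimum. There the nickel, carbon, the cast iron scrap cap constraints are tight.
So return scrap = 1.46 kg, cast iron scrap = 1.7 kg, silicomanganese = 0.7221 kg.
Total cost: 0.18·1.46 + 0.27·1.7 + 1.13·0.7221 = 1.5378.

€1.54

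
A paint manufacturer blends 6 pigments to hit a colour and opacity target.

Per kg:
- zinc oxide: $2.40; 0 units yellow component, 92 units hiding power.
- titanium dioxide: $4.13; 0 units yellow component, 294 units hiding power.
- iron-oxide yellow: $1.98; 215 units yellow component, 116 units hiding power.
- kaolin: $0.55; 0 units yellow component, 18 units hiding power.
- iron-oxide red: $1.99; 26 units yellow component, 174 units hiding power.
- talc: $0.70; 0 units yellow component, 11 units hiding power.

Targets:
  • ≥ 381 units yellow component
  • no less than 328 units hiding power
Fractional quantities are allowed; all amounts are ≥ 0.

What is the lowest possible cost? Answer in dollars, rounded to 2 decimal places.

$4.85

Let x1 = kg of zinc oxide, x2 = kg of titanium dioxide, x3 = kg of iron-oxide yellow, x4 = kg of kaolin, x5 = kg of iron-oxide red, x6 = kg of talc.
Minimize 2.4x1 + 4.13x2 + 1.98x3 + 0.55x4 + 1.99x5 + 0.7x6 s.t.:
  215x3 + 26x5 ≥ 381   (yellow component)
  92x1 + 294x2 + 116x3 + 18x4 + 174x5 + 11x6 ≥ 328   (hiding power)
  x1, x2, x3, x4, x5, x6 ≥ 0.
The minimum-cost mix takes nothing from zinc oxide, titanium dioxide, kaolin, talc — only iron-oxide yellow, iron-oxide red. Binding constraints: yellow component and hiding power.
Optimal quantities: iron-oxide yellow = 1.68 kg, iron-oxide red = 0.7654 kg.
Hence cost = 1.98·1.68 + 1.99·0.7654 = $4.8495.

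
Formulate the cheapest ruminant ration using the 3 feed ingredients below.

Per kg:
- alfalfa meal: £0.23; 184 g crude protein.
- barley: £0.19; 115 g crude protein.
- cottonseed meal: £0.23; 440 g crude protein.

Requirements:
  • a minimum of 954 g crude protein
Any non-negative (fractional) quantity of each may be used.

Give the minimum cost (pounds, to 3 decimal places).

Let x1 = kg of alfalfa meal, x2 = kg of barley, x3 = kg of cottonseed meal.
Minimize 0.23x1 + 0.19x2 + 0.23x3 s.t.:
  184x1 + 115x2 + 440x3 ≥ 954   (crude protein)
  x1, x2, x3 ≥ 0.
The minimum-cost mix takes nothing from alfalfa meal, barley — only cottonseed meal. Binding constraint: crude protein.
Solving gives x3 = 2.168.
Cost = 0.23·2.168 = 0.49864.

£0.499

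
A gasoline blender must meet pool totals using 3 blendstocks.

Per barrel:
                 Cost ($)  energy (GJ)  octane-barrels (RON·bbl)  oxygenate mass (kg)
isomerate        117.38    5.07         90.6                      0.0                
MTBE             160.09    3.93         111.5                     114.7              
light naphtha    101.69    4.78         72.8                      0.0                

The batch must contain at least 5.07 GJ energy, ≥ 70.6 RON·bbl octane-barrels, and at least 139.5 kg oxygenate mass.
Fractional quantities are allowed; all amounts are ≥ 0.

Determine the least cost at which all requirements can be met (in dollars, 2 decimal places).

This is a linear program. Let x1 = barrels of isomerate, x2 = barrels of MTBE, x3 = barrels of light naphtha.
min 117.38x1 + 160.09x2 + 101.69x3 s.t.:
  5.07x1 + 3.93x2 + 4.78x3 ≥ 5.07   (energy)
  90.6x1 + 111.5x2 + 72.8x3 ≥ 70.6   (octane-barrels)
  114.7x2 ≥ 139.5   (oxygenate mass)
  x1, x2, x3 ≥ 0.
The optimal basis is {MTBE, light naphtha}; isomerate drops out. The energy and oxygenate mass requirements are met with equality.
Solving gives x2 = 1.2162, x3 = 0.060726.
Hence cost = 160.09·1.2162 + 101.69·0.060726 = $200.8767.

$200.88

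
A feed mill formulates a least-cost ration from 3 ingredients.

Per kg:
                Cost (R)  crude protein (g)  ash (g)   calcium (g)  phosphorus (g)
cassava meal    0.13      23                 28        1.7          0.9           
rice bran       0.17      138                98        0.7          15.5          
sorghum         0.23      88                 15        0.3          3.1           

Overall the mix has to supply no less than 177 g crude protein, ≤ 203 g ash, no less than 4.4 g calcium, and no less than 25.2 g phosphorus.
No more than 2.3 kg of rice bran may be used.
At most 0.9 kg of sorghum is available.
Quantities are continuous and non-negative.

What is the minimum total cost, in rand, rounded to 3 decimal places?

R0.518

Set it up as a linear program. Let x1 = kg of cassava meal, x2 = kg of rice bran, x3 = kg of sorghum.
Minimize 0.13x1 + 0.17x2 + 0.23x3 subject to:
  23x1 + 138x2 + 88x3 ≥ 177   (crude protein)
  28x1 + 98x2 + 15x3 ≤ 203   (ash)
  1.7x1 + 0.7x2 + 0.3x3 ≥ 4.4   (calcium)
  0.9x1 + 15.5x2 + 3.1x3 ≥ 25.2   (phosphorus)
  x2 ≤ 2.3
  x3 ≤ 0.9
  x1, x2, x3 ≥ 0.
The optimal mix uses every input. Binding constraints: ash, calcium, phosphorus.
Solving gives x1 = 1.963, x2 = 1.506, x3 = 0.02741.
Hence cost = 0.13·1.963 + 0.17·1.506 + 0.23·0.02741 = R0.51751.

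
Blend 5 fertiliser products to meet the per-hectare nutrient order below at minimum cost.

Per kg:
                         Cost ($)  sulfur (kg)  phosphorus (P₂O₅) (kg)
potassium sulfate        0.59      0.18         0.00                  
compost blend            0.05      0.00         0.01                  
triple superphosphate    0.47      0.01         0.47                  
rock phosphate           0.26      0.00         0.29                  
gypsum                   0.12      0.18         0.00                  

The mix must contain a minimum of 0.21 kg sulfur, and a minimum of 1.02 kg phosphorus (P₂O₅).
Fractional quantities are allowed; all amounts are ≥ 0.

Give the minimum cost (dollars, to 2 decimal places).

$1.05

This is a linear program. Let x1 = kg of potassium sulfate, x2 = kg of compost blend, x3 = kg of triple superphosphate, x4 = kg of rock phosphate, x5 = kg of gypsum.
min 0.59x1 + 0.05x2 + 0.47x3 + 0.26x4 + 0.12x5 s.t.:
  0.18x1 + 0.01x3 + 0.18x5 ≥ 0.21   (sulfur)
  0.01x2 + 0.47x3 + 0.29x4 ≥ 1.02   (phosphorus (P₂O₅))
  x1, x2, x3, x4, x5 ≥ 0.
The cheapest feasible vertex uses only rock phosphate, gypsum; potassium sulfate, compost blend, triple superphosphate are not used. Binding constraints: sulfur and phosphorus (P₂O₅).
Optimal quantities: rock phosphate = 3.517 kg, gypsum = 1.167 kg.
Hence cost = 0.26·3.517 + 0.12·1.167 = $1.0545.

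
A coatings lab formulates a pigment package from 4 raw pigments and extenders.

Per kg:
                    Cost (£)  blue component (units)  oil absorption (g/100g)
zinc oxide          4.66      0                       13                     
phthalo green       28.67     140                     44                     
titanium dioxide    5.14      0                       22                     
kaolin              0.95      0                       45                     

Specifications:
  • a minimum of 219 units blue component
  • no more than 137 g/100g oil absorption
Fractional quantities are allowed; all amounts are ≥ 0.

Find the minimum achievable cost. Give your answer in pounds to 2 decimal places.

£44.85

Let x1 = kg of zinc oxide, x2 = kg of phthalo green, x3 = kg of titanium dioxide, x4 = kg of kaolin.
min 4.66x1 + 28.67x2 + 5.14x3 + 0.95x4 s.t.:
  140x2 ≥ 219   (blue component)
  13x1 + 44x2 + 22x3 + 45x4 ≤ 137   (oil absorption)
  x1, x2, x3, x4 ≥ 0.
The minimum-cost mix takes nothing from zinc oxide, titanium dioxide, kaolin — only phthalo green. Binding constraint: blue component.
Optimal quantities: phthalo green = 1.5643 kg.
Hence cost = 28.67·1.5643 = £44.8485.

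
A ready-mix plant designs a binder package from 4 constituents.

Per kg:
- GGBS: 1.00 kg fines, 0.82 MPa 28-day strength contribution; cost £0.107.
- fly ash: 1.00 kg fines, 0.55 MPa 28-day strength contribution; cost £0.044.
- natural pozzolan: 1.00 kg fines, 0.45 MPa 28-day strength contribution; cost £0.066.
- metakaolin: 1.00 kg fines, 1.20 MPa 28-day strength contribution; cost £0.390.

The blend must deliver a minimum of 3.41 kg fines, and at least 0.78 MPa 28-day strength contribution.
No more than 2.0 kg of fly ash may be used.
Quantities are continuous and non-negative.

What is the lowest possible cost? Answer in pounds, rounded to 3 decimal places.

£0.181

Let x1 = kg of GGBS, x2 = kg of fly ash, x3 = kg of natural pozzolan, x4 = kg of metakaolin.
Minimize 0.107x1 + 0.044x2 + 0.066x3 + 0.39x4 s.t.:
  1x1 + 1x2 + 1x3 + 1x4 ≥ 3.41   (fines)
  0.82x1 + 0.55x2 + 0.45x3 + 1.2x4 ≥ 0.78   (28-day strength contribution)
  x2 ≤ 2
  x1, x2, x3, x4 ≥ 0.
The minimum-cost mix takes nothing from GGBS, metakaolin — only fly ash, natural pozzolan. There the fines and the fly ash cap constraints are tight.
Optimal quantities: fly ash = 2 kg, natural pozzolan = 1.41 kg.
Cost = 0.044·2 + 0.066·1.41 = 0.18106.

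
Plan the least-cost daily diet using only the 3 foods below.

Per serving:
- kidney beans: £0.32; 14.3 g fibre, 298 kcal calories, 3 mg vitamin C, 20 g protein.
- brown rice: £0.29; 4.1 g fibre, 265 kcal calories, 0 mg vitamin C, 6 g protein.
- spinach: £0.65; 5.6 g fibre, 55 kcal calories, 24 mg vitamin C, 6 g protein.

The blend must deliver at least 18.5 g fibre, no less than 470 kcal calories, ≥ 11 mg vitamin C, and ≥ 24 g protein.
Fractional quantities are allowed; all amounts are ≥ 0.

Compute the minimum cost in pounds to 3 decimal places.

Let x1 = servings of kidney beans, x2 = servings of brown rice, x3 = servings of spinach.
Minimize 0.32x1 + 0.29x2 + 0.65x3 s.t.:
  14.3x1 + 4.1x2 + 5.6x3 ≥ 18.5   (fibre)
  298x1 + 265x2 + 55x3 ≥ 470   (calories)
  3x1 + 24x3 ≥ 11   (vitamin C)
  20x1 + 6x2 + 6x3 ≥ 24   (protein)
  x1, x2, x3 ≥ 0.
The cheapest feasible vertex uses only kidney beans, spinach; brown rice is not used. Binding constraints: calories and vitamin C.
So kidney beans = 1.528 servings, spinach = 0.2674 servings.
Total cost: 0.32·1.528 + 0.65·0.2674 = 0.66277.

£0.663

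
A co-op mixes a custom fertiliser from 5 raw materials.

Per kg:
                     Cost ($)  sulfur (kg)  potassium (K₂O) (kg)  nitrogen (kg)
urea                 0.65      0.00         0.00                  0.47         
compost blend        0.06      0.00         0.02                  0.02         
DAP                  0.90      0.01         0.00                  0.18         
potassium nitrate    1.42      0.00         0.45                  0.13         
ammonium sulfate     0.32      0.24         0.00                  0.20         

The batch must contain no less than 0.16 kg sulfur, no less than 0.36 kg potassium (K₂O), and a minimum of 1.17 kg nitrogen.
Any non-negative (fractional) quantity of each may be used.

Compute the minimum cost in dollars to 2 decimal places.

Treat it as an LP. Let x1 = kg of urea, x2 = kg of compost blend, x3 = kg of DAP, x4 = kg of potassium nitrate, x5 = kg of ammonium sulfate.
min 0.65x1 + 0.06x2 + 0.9x3 + 1.42x4 + 0.32x5 with:
  0.01x3 + 0.24x5 ≥ 0.16   (sulfur)
  0.02x2 + 0.45x4 ≥ 0.36   (potassium (K₂O))
  0.47x1 + 0.02x2 + 0.18x3 + 0.13x4 + 0.2x5 ≥ 1.17   (nitrogen)
  x1, x2, x3, x4, x5 ≥ 0.
The minimum-cost mix takes nothing from DAP, potassium nitrate — only urea, compost blend, ammonium sulfate. There the sulfur, potassium (K₂O), nitrogen constraints are tight.
Optimal quantities: urea = 1.44 kg, compost blend = 18 kg, ammonium sulfate = 0.6667 kg.
Total cost: 0.65·1.44 + 0.06·18 + 0.32·0.6667 = 2.2293.

$2.23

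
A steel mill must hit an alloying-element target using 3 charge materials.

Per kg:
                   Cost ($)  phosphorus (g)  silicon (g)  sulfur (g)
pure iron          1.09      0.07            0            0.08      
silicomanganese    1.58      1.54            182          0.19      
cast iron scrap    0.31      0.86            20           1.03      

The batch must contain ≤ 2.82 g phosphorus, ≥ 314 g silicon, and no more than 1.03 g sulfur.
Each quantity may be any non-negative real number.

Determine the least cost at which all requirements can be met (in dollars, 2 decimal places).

Let x1 = kg of pure iron, x2 = kg of silicomanganese, x3 = kg of cast iron scrap.
Minimize 1.09x1 + 1.58x2 + 0.31x3 with:
  0.07x1 + 1.54x2 + 0.86x3 ≤ 2.82   (phosphorus)
  182x2 + 20x3 ≥ 314   (silicon)
  0.08x1 + 0.19x2 + 1.03x3 ≤ 1.03   (sulfur)
  x1, x2, x3 ≥ 0.
The optimal basis is {silicomanganese}; pure iron, cast iron scrap drop out. The silicon requirement is met with equality.
Optimal quantities: silicomanganese = 1.725 kg.
Cost = 1.58·1.725 = 2.7255.

$2.73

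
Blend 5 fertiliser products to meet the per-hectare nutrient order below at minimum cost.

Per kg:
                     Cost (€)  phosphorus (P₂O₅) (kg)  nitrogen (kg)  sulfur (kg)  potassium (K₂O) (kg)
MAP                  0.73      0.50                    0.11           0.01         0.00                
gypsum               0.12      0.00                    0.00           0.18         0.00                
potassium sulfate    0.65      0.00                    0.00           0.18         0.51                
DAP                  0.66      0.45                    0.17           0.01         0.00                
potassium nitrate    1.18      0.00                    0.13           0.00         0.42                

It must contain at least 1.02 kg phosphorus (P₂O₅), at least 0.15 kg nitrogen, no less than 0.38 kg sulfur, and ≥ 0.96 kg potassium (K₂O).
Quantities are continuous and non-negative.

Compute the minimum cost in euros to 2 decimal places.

This is a linear program. Let x1 = kg of MAP, x2 = kg of gypsum, x3 = kg of potassium sulfate, x4 = kg of DAP, x5 = kg of potassium nitrate.
Minimize 0.73x1 + 0.12x2 + 0.65x3 + 0.66x4 + 1.18x5 s.t.:
  0.5x1 + 0.45x4 ≥ 1.02   (phosphorus (P₂O₅))
  0.11x1 + 0.17x4 + 0.13x5 ≥ 0.15   (nitrogen)
  0.01x1 + 0.18x2 + 0.18x3 + 0.01x4 ≥ 0.38   (sulfur)
  0.51x3 + 0.42x5 ≥ 0.96   (potassium (K₂O))
  x1, x2, x3, x4, x5 ≥ 0.
At the optimum only MAP, gypsum, potassium sulfate are positive (DAP, potassium nitrate = 0). There the phosphorus (P₂O₅), sulfur, potassium (K₂O) constraints are tight.
That vertex is x1 = 2.04, x2 = 0.1154, x3 = 1.882.
Cost = 0.73·2.04 + 0.12·0.1154 + 0.65·1.882 = 2.7263.

€2.73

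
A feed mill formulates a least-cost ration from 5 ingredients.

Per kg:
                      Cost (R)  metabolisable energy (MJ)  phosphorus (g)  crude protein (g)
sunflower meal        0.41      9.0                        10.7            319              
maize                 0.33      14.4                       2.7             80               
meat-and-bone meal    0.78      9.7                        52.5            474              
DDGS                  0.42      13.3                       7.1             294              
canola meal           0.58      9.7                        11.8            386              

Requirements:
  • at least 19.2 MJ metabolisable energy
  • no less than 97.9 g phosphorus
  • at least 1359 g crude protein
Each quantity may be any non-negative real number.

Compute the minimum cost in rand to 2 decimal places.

Set it up as a linear program. Let x1 = kg of sunflower meal, x2 = kg of maize, x3 = kg of meat-and-bone meal, x4 = kg of DDGS, x5 = kg of canola meal.
Minimise 0.41x1 + 0.33x2 + 0.78x3 + 0.42x4 + 0.58x5 s.t.:
  9x1 + 14.4x2 + 9.7x3 + 13.3x4 + 9.7x5 ≥ 19.2   (metabolisable energy)
  10.7x1 + 2.7x2 + 52.5x3 + 7.1x4 + 11.8x5 ≥ 97.9   (phosphorus)
  319x1 + 80x2 + 474x3 + 294x4 + 386x5 ≥ 1359   (crude protein)
  x1, x2, x3, x4, x5 ≥ 0.
The cheapest feasible vertex uses only sunflower meal, meat-and-bone meal; maize, DDGS, canola meal are not used. There the phosphorus and crude protein constraints are tight.
Solving gives x1 = 2.136, x3 = 1.429.
Hence cost = 0.41·2.136 + 0.78·1.429 = R1.9904.

R1.99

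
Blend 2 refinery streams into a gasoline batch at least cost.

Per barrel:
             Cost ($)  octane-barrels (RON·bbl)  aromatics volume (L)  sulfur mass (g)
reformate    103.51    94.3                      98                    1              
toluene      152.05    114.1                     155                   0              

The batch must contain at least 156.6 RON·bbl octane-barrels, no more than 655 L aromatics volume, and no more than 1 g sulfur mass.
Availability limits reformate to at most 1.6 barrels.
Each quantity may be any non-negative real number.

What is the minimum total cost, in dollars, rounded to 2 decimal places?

Set it up as a linear program. Let x1 = barrels of reformate, x2 = barrels of toluene.
Minimise 103.51x1 + 152.05x2 subject to:
  94.3x1 + 114.1x2 ≥ 156.6   (octane-barrels)
  98x1 + 155x2 ≤ 655   (aromatics volume)
  1x1 ≤ 1   (sulfur mass)
  x1 ≤ 1.6
  x1, x2 ≥ 0.
Both inputs are positive at the optimum. There the octane-barrels and sulfur mass constraints are tight.
That vertex is x1 = 1, x2 = 0.546.
Objective = 103.51·1 + 152.05·0.546 = 186.5293.

$186.53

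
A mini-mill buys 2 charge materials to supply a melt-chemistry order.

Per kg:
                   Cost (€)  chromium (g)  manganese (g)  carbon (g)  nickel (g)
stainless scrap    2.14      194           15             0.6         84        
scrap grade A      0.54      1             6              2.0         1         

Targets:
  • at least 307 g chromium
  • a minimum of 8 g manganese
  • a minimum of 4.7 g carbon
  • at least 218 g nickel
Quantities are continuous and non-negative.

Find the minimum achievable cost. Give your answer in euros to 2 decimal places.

€6.37

Let x1 = kg of stainless scrap, x2 = kg of scrap grade A.
Minimize 2.14x1 + 0.54x2 s.t.:
  194x1 + 1x2 ≥ 307   (chromium)
  15x1 + 6x2 ≥ 8   (manganese)
  0.6x1 + 2x2 ≥ 4.7   (carbon)
  84x1 + 1x2 ≥ 218   (nickel)
  x1, x2 ≥ 0.
Both inputs are positive at the optimum. The carbon and nickel requirements are met with equality.
That vertex is x1 = 2.5765, x2 = 1.5771.
Cost = 2.14·2.5765 + 0.54·1.5771 = 6.3653.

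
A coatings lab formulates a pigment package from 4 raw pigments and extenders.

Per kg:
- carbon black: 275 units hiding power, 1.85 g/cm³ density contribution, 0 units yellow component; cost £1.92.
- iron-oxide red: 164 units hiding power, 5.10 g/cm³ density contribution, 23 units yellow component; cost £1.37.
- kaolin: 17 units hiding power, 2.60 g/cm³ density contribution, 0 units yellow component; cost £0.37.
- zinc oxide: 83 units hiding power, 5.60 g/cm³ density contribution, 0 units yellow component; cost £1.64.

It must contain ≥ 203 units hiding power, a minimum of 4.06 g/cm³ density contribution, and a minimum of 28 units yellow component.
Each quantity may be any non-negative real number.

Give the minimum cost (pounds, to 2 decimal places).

£1.69

Let x1 = kg of carbon black, x2 = kg of iron-oxide red, x3 = kg of kaolin, x4 = kg of zinc oxide.
Minimize 1.92x1 + 1.37x2 + 0.37x3 + 1.64x4 s.t.:
  275x1 + 164x2 + 17x3 + 83x4 ≥ 203   (hiding power)
  1.85x1 + 5.1x2 + 2.6x3 + 5.6x4 ≥ 4.06   (density contribution)
  23x2 ≥ 28   (yellow component)
  x1, x2, x3, x4 ≥ 0.
The minimum-cost mix takes nothing from kaolin, zinc oxide — only carbon black, iron-oxide red. There the hiding power and yellow component constraints are tight.
Optimal quantities: carbon black = 0.01217 kg, iron-oxide red = 1.217 kg.
Total cost: 1.92·0.01217 + 1.37·1.217 = 1.6907.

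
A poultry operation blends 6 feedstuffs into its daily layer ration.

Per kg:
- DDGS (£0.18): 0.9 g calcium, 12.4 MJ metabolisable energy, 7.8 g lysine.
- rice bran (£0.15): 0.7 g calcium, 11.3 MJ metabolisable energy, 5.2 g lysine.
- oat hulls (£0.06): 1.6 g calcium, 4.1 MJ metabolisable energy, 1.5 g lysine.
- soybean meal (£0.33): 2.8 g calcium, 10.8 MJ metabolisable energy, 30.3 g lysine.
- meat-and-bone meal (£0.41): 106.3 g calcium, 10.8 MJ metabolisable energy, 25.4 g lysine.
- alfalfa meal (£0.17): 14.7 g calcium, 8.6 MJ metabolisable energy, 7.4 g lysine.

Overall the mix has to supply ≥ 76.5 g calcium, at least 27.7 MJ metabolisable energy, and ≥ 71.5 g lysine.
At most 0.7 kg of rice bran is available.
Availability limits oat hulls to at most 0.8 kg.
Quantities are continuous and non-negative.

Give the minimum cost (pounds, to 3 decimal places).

£0.879

Let x1 = kg of DDGS, x2 = kg of rice bran, x3 = kg of oat hulls, x4 = kg of soybean meal, x5 = kg of meat-and-bone meal, x6 = kg of alfalfa meal.
Minimize 0.18x1 + 0.15x2 + 0.06x3 + 0.33x4 + 0.41x5 + 0.17x6 with:
  0.9x1 + 0.7x2 + 1.6x3 + 2.8x4 + 106.3x5 + 14.7x6 ≥ 76.5   (calcium)
  12.4x1 + 11.3x2 + 4.1x3 + 10.8x4 + 10.8x5 + 8.6x6 ≥ 27.7   (metabolisable energy)
  7.8x1 + 5.2x2 + 1.5x3 + 30.3x4 + 25.4x5 + 7.4x6 ≥ 71.5   (lysine)
  x2 ≤ 0.7
  x3 ≤ 0.8
  x1, x2, x3, x4, x5, x6 ≥ 0.
The optimal basis is {rice bran, soybean meal, meat-and-bone meal}; DDGS, oat hulls, alfalfa meal drop out. Binding constraints: calcium, metabolisable energy, lysine.
So rice bran = 0.1102 kg, soybean meal = 1.777 kg, meat-and-bone meal = 0.6721 kg.
Cost = 0.15·0.1102 + 0.33·1.777 + 0.41·0.6721 = 0.878501.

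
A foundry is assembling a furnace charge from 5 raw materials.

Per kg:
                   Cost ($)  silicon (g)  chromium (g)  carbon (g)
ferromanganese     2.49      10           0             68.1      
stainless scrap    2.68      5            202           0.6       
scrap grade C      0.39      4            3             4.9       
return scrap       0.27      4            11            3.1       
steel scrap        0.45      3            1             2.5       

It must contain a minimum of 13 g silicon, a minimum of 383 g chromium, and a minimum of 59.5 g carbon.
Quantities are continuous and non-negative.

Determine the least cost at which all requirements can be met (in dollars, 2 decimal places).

This is a linear program. Let x1 = kg of ferromanganese, x2 = kg of stainless scrap, x3 = kg of scrap grade C, x4 = kg of return scrap, x5 = kg of steel scrap.
min 2.49x1 + 2.68x2 + 0.39x3 + 0.27x4 + 0.45x5 with:
  10x1 + 5x2 + 4x3 + 4x4 + 3x5 ≥ 13   (silicon)
  202x2 + 3x3 + 11x4 + 1x5 ≥ 383   (chromium)
  68.1x1 + 0.6x2 + 4.9x3 + 3.1x4 + 2.5x5 ≥ 59.5   (carbon)
  x1, x2, x3, x4, x5 ≥ 0.
The cheapest feasible vertex uses only ferromanganese, stainless scrap; scrap grade C, return scrap, steel scrap are not used. The chromium and carbon requirements are met with equality.
So ferromanganese = 0.857 kg, stainless scrap = 1.896 kg.
Hence cost = 2.49·0.857 + 2.68·1.896 = $7.2152.

$7.22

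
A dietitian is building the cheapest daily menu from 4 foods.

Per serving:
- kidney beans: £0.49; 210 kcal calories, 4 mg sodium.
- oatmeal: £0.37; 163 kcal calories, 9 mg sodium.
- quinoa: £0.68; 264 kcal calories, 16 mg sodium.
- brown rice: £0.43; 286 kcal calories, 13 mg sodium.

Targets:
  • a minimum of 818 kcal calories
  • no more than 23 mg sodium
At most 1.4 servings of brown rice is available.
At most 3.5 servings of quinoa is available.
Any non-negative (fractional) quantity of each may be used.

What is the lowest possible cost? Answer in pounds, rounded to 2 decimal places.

£1.68

Treat it as an LP. Let x1 = servings of kidney beans, x2 = servings of oatmeal, x3 = servings of quinoa, x4 = servings of brown rice.
Minimise 0.49x1 + 0.37x2 + 0.68x3 + 0.43x4 subject to:
  210x1 + 163x2 + 264x3 + 286x4 ≥ 818   (calories)
  4x1 + 9x2 + 16x3 + 13x4 ≤ 23   (sodium)
  x4 ≤ 1.4
  x3 ≤ 3.5
  x1, x2, x3, x4 ≥ 0.
The cheapest feasible vertex uses only kidney beans, brown rice; oatmeal, quinoa are not used. Binding constraints: calories and sodium.
So kidney beans = 2.557 servings, brown rice = 0.9823 servings.
Cost = 0.49·2.557 + 0.43·0.9823 = 1.6753.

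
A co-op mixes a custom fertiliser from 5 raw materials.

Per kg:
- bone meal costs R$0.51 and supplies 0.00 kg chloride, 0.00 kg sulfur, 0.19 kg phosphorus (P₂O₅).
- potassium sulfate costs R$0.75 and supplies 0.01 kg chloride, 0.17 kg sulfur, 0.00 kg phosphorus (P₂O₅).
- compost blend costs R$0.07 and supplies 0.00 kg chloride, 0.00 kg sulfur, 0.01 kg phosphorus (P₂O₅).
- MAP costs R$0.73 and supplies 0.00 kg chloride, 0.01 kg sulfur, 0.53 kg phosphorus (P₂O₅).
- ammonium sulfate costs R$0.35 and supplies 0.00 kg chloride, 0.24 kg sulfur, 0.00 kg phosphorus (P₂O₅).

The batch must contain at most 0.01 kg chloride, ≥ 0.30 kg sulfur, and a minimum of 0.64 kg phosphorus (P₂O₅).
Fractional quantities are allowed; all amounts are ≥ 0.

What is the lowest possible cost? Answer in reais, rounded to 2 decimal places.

R$1.30

This is a linear program. Let x1 = kg of bone meal, x2 = kg of potassium sulfate, x3 = kg of compost blend, x4 = kg of MAP, x5 = kg of ammonium sulfate.
Minimize 0.51x1 + 0.75x2 + 0.07x3 + 0.73x4 + 0.35x5 s.t.:
  0.01x2 ≤ 0.01   (chloride)
  0.17x2 + 0.01x4 + 0.24x5 ≥ 0.3   (sulfur)
  0.19x1 + 0.01x3 + 0.53x4 ≥ 0.64   (phosphorus (P₂O₅))
  x1, x2, x3, x4, x5 ≥ 0.
At the optimum only MAP, ammonium sulfate are positive (bone meal, potassium sulfate, compost blend = 0). There the sulfur and phosphorus (P₂O₅) constraints are tight.
So MAP = 1.208 kg, ammonium sulfate = 1.2 kg.
Objective = 0.73·1.208 + 0.35·1.2 = 1.3018.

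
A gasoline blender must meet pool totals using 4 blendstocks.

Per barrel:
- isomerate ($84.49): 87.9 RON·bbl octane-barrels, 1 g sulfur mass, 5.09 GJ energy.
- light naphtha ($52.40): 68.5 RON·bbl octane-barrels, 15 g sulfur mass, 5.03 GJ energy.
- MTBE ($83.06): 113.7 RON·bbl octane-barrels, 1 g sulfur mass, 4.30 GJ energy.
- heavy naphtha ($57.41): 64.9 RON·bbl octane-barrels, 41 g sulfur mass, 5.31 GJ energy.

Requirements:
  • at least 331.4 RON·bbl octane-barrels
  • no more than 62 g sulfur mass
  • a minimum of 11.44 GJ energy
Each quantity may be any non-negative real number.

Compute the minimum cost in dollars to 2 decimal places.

$242.09

This is a linear program. Let x1 = barrels of isomerate, x2 = barrels of light naphtha, x3 = barrels of MTBE, x4 = barrels of heavy naphtha.
min 84.49x1 + 52.4x2 + 83.06x3 + 57.41x4 with:
  87.9x1 + 68.5x2 + 113.7x3 + 64.9x4 ≥ 331.4   (octane-barrels)
  1x1 + 15x2 + 1x3 + 41x4 ≤ 62   (sulfur mass)
  5.09x1 + 5.03x2 + 4.3x3 + 5.31x4 ≥ 11.44   (energy)
  x1, x2, x3, x4 ≥ 0.
The cheapest feasible vertex uses only MTBE; isomerate, light naphtha, heavy naphtha are not used. Binding constraint: octane-barrels.
So MTBE = 2.9147 barrels.
Objective = 83.06·2.9147 = 242.09498.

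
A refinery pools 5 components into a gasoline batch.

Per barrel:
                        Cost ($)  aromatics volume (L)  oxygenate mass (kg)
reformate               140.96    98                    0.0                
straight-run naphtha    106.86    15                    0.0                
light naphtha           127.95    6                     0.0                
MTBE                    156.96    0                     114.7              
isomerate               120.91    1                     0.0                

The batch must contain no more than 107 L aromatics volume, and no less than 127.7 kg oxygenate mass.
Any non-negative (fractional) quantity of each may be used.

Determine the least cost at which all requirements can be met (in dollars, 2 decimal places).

Let x1 = barrels of reformate, x2 = barrels of straight-run naphtha, x3 = barrels of light naphtha, x4 = barrels of MTBE, x5 = barrels of isomerate.
min 140.96x1 + 106.86x2 + 127.95x3 + 156.96x4 + 120.91x5 subject to:
  98x1 + 15x2 + 6x3 + 1x5 ≤ 107   (aromatics volume)
  114.7x4 ≥ 127.7   (oxygenate mass)
  x1, x2, x3, x4, x5 ≥ 0.
The cheapest feasible vertex uses only MTBE; reformate, straight-run naphtha, light naphtha, isomerate are not used. There the oxygenate mass constraint is tight.
So MTBE = 1.11334 barrels.
Objective = 156.96·1.11334 = 174.7498.

$174.75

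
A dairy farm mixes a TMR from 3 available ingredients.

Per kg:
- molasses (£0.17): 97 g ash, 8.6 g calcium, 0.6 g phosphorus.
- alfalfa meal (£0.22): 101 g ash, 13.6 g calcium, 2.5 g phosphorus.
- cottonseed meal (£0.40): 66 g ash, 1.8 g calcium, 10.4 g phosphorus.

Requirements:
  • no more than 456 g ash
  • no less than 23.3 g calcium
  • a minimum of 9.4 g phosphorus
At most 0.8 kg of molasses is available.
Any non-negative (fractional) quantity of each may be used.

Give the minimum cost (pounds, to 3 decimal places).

£0.565

Treat it as an LP. Let x1 = kg of molasses, x2 = kg of alfalfa meal, x3 = kg of cottonseed meal.
Minimise 0.17x1 + 0.22x2 + 0.4x3 with:
  97x1 + 101x2 + 66x3 ≤ 456   (ash)
  8.6x1 + 13.6x2 + 1.8x3 ≥ 23.3   (calcium)
  0.6x1 + 2.5x2 + 10.4x3 ≥ 9.4   (phosphorus)
  x1 ≤ 0.8
  x1, x2, x3 ≥ 0.
At the optimum only alfalfa meal, cottonseed meal are positive (molasses = 0). Binding constraints: calcium and phosphorus.
Optimal quantities: alfalfa meal = 1.646 kg, cottonseed meal = 0.5082 kg.
Total cost: 0.22·1.646 + 0.4·0.5082 = 0.56540.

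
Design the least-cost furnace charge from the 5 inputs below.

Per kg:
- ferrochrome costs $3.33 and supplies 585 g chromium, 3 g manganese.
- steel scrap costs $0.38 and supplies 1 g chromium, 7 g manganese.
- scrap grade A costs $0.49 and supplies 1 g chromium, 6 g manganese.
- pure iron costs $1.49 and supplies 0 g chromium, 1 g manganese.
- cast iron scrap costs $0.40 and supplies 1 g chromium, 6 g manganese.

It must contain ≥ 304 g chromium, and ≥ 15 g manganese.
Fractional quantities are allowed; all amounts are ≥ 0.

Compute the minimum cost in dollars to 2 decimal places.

$2.45

Set it up as a linear program. Let x1 = kg of ferrochrome, x2 = kg of steel scrap, x3 = kg of scrap grade A, x4 = kg of pure iron, x5 = kg of cast iron scrap.
Minimize 3.33x1 + 0.38x2 + 0.49x3 + 1.49x4 + 0.4x5 s.t.:
  585x1 + 1x2 + 1x3 + 1x5 ≥ 304   (chromium)
  3x1 + 7x2 + 6x3 + 1x4 + 6x5 ≥ 15   (manganese)
  x1, x2, x3, x4, x5 ≥ 0.
The minimum-cost mix takes nothing from scrap grade A, pure iron, cast iron scrap — only ferrochrome, steel scrap. The chromium and manganese requirements are met with equality.
So ferrochrome = 0.5164 kg, steel scrap = 1.922 kg.
Hence cost = 3.33·0.5164 + 0.38·1.922 = $2.4500.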